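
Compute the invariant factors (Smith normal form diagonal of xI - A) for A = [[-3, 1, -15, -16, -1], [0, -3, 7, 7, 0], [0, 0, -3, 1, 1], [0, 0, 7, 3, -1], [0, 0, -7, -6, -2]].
The Jordan structure of A has elementary divisors (x + 3)^2, (x + 3)^2, (x - 4). Arranging the block sizes at each eigenvalue in decreasing order and taking row products gives the invariant factors.

Invariant factors (smallest first, each dividing the next): (x + 3)^2, (x - 4)(x + 3)^2.

Check: the last factor (x - 4)(x + 3)^2 is the minimal polynomial, and the product (x - 4)(x + 3)^4 is the characteristic polynomial.

(x + 3)^2, (x - 4)(x + 3)^2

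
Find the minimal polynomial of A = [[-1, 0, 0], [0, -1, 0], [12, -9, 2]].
m_A(x) = (x - 2)(x + 1)

The characteristic polynomial factors as (x - 2)(x + 1)^2. The minimal polynomial is ∏(x - λ)^{k_λ} where k_λ is the size of the largest Jordan block at λ.

For λ = -1: rank(A + I) = 1, and the largest Jordan block has size 1 (the smallest k with rank((A + I)^k) = rank((A + I)^(k+1))).
For λ = 2: rank(A - 2I) = 2, and the largest Jordan block has size 1 (the smallest k with rank((A - 2I)^k) = rank((A - 2I)^(k+1))).

So m_A(x) = (x - 2)(x + 1).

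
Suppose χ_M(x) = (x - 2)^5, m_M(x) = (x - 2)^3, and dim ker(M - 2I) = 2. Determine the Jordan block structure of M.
Jordan blocks: (2, 3), (2, 2)

λ = 2: algebraic multiplicity 5 (exponent in χ_M), largest block size 3 (exponent in m_M), 2 blocks (geometric multiplicity). These force block sizes [3, 2].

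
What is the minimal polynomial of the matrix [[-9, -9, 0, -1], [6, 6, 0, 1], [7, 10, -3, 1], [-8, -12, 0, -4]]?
m_A(x) = (x + 2)^2(x + 3)^2

The characteristic polynomial factors as (x + 2)^2(x + 3)^2. The minimal polynomial is ∏(x - λ)^{k_λ} where k_λ is the size of the largest Jordan block at λ.

For λ = -3: rank(A + 3I) = 3, and the largest Jordan block has size 2 (the smallest k with rank((A + 3I)^k) = rank((A + 3I)^(k+1))).
For λ = -2: rank(A + 2I) = 3, and the largest Jordan block has size 2 (the smallest k with rank((A + 2I)^k) = rank((A + 2I)^(k+1))).

So m_A(x) = (x + 2)^2(x + 3)^2.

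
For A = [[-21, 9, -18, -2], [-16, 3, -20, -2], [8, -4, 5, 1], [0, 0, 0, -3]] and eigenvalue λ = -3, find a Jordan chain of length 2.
v_1 = [[-4, -4, 2, 1]]^T, v_2 = [[-2, -2, 1, 0]]^T

We seek v_1 ∈ ker((A + 3I)^2) \ ker(A + 3I), then set v_{i+1} = (A + 3I) v_i.

One such chain is v_1 = [[-4, -4, 2, 1]]^T, v_2 = [[-2, -2, 1, 0]]^T. Check: (A + 3I) v_2 = [[0, 0, 0, 0]]^T = 0.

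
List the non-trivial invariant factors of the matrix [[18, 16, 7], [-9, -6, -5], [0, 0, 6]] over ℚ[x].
The Jordan structure of A has elementary divisors (x - 6)^3. Arranging the block sizes at each eigenvalue in decreasing order and taking row products gives the invariant factors.

Invariant factors (smallest first, each dividing the next): (x - 6)^3.

Check: the last factor (x - 6)^3 is the minimal polynomial, and the product (x - 6)^3 is the characteristic polynomial.

(x - 6)^3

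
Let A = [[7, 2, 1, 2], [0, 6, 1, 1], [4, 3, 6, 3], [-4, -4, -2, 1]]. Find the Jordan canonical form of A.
J = [[5, 1, 0, 0], [0, 5, 1, 0], [0, 0, 5, 0], [0, 0, 0, 5]]

The characteristic polynomial is det(xI - A) = (x - 5)^4, so the eigenvalues are 5 (algebraic multiplicity 4).

For λ = 5: rank(A - 5I) = 2, rank((A - 5I)^2) = 1, rank((A - 5I)^3) = 0. The eigenspace has dimension 4 - 2 = 2, so there are 2 Jordan blocks; the rank sequence gives block sizes [3, 1].

Assembling the blocks gives the Jordan form J above.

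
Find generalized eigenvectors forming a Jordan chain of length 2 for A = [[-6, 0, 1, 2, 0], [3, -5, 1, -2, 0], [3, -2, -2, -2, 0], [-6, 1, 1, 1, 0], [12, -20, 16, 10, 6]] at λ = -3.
We seek v_1 ∈ ker((A + 3I)^2) \ ker(A + 3I), then set v_{i+1} = (A + 3I) v_i.

One such chain is v_1 = [[0, 1, 0, -1, 4]]^T, v_2 = [[-2, 0, 0, -3, 6]]^T. Check: (A + 3I) v_2 = [[0, 0, 0, 0, 0]]^T = 0.

v_1 = [[0, 1, 0, -1, 4]]^T, v_2 = [[-2, 0, 0, -3, 6]]^T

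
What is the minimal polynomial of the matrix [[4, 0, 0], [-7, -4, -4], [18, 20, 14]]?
m_A(x) = (x - 6)(x - 4)^2

The characteristic polynomial factors as (x - 6)(x - 4)^2. The minimal polynomial is ∏(x - λ)^{k_λ} where k_λ is the size of the largest Jordan block at λ.

For λ = 4: rank(A - 4I) = 2, and the largest Jordan block has size 2 (the smallest k with rank((A - 4I)^k) = rank((A - 4I)^(k+1))).
For λ = 6: rank(A - 6I) = 2, and the largest Jordan block has size 1 (the smallest k with rank((A - 6I)^k) = rank((A - 6I)^(k+1))).

So m_A(x) = (x - 6)(x - 4)^2.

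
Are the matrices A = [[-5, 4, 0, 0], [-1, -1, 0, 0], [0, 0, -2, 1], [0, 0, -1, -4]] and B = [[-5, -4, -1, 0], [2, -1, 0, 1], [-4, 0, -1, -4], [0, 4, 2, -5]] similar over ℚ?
Yes.

Two matrices over a field are similar if and only if they have the same invariant factors.

Both A and B have characteristic polynomial (x + 3)^4 and minimal polynomial (x + 3)^2. Computing further, both have invariant factors (x + 3)^2, (x + 3)^2. Hence A and B are similar.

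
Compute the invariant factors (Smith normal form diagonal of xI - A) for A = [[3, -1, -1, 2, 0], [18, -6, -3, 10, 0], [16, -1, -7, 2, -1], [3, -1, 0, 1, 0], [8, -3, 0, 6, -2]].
The Jordan structure of A has elementary divisors (x + 3)^3, (x + 1)^2. Arranging the block sizes at each eigenvalue in decreasing order and taking row products gives the invariant factors.

Invariant factors (smallest first, each dividing the next): (x + 1)^2(x + 3)^3.

Check: the last factor (x + 1)^2(x + 3)^3 is the minimal polynomial, and the product (x + 1)^2(x + 3)^3 is the characteristic polynomial.

(x + 1)^2(x + 3)^3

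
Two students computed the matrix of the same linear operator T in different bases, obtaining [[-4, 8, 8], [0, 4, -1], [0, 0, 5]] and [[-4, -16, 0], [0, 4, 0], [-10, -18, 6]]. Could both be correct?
No.

trace(A) = 5 but trace(B) = 6. The trace is a similarity invariant, so A and B are not similar.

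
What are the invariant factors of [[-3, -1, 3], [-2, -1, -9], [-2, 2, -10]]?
The Jordan structure of A has elementary divisors (x + 5)^2, (x + 4). Arranging the block sizes at each eigenvalue in decreasing order and taking row products gives the invariant factors.

Invariant factors (smallest first, each dividing the next): (x + 4)(x + 5)^2.

Check: the last factor (x + 4)(x + 5)^2 is the minimal polynomial, and the product (x + 4)(x + 5)^2 is the characteristic polynomial.

(x + 4)(x + 5)^2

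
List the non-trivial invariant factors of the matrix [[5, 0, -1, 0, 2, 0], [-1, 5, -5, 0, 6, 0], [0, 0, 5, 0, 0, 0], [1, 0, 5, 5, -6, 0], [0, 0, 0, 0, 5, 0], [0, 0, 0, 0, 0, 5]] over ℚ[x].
The Jordan structure of A has elementary divisors (x - 5)^3, (x - 5), (x - 5), (x - 5). Arranging the block sizes at each eigenvalue in decreasing order and taking row products gives the invariant factors.

Invariant factors (smallest first, each dividing the next): x - 5, x - 5, x - 5, (x - 5)^3.

Check: the last factor (x - 5)^3 is the minimal polynomial, and the product (x - 5)^6 is the characteristic polynomial.

x - 5, x - 5, x - 5, (x - 5)^3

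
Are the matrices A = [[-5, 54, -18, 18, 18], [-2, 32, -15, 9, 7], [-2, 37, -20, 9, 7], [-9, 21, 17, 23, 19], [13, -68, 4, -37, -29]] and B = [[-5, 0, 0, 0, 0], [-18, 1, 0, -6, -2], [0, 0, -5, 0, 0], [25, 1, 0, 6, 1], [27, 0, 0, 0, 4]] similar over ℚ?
Yes.

Two matrices over a field are similar if and only if they have the same invariant factors.

Both A and B have characteristic polynomial (x - 4)^2(x - 3)(x + 5)^2 and minimal polynomial (x - 4)^2(x - 3)(x + 5). Computing further, both have invariant factors x + 5, (x - 4)^2(x - 3)(x + 5). Hence A and B are similar.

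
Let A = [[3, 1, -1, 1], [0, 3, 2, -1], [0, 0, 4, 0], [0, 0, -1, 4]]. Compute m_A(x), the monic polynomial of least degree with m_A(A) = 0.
m_A(x) = (x - 4)^2(x - 3)^2

The characteristic polynomial factors as (x - 4)^2(x - 3)^2. The minimal polynomial is ∏(x - λ)^{k_λ} where k_λ is the size of the largest Jordan block at λ.

For λ = 3: rank(A - 3I) = 3, and the largest Jordan block has size 2 (the smallest k with rank((A - 3I)^k) = rank((A - 3I)^(k+1))).
For λ = 4: rank(A - 4I) = 3, and the largest Jordan block has size 2 (the smallest k with rank((A - 4I)^k) = rank((A - 4I)^(k+1))).

So m_A(x) = (x - 4)^2(x - 3)^2.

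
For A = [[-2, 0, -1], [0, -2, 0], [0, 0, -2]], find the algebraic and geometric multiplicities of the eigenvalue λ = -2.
algebraic multiplicity 3, geometric multiplicity 2

The characteristic polynomial is (x + 2)^3, so the factor x + 2 appears with exponent 3: the algebraic multiplicity is 3.

rank(A + 2I) = 1, so the eigenspace has dimension 3 - 1 = 2: the geometric multiplicity is 2.

Since 2 < 3, A is not diagonalizable.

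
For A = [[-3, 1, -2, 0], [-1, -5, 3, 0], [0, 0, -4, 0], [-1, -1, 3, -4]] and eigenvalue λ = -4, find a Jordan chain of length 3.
v_1 = [[1, 1, 1, 1]]^T, v_2 = [[0, 1, 0, 1]]^T, v_3 = [[1, -1, 0, -1]]^T

We seek v_1 ∈ ker((A + 4I)^3) \ ker((A + 4I)^2), then set v_{i+1} = (A + 4I) v_i.

One such chain is v_1 = [[1, 1, 1, 1]]^T, v_2 = [[0, 1, 0, 1]]^T, v_3 = [[1, -1, 0, -1]]^T. Check: (A + 4I) v_3 = [[0, 0, 0, 0]]^T = 0.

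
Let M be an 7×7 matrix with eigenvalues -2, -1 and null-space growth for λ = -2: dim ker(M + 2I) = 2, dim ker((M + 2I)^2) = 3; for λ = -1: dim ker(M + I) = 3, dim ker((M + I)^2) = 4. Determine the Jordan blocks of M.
λ = -2: successive nullity increments [2, 1] count blocks of size ≥ k; block sizes are [2, 1].
λ = -1: successive nullity increments [3, 1] count blocks of size ≥ k; block sizes are [2, 1, 1].

Jordan blocks: (-2, 2), (-2, 1), (-1, 2), (-1, 1), (-1, 1)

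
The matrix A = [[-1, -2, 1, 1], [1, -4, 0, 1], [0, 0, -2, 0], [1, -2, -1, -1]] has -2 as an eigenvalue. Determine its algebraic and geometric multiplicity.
algebraic multiplicity 4, geometric multiplicity 2

The characteristic polynomial is (x + 2)^4, so the factor x + 2 appears with exponent 4: the algebraic multiplicity is 4.

rank(A + 2I) = 2, so the eigenspace has dimension 4 - 2 = 2: the geometric multiplicity is 2.

Since 2 < 4, A is not diagonalizable.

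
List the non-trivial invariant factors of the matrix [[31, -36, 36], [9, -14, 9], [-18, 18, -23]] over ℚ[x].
The Jordan structure of A has elementary divisors (x + 5), (x + 5), (x - 4). Arranging the block sizes at each eigenvalue in decreasing order and taking row products gives the invariant factors.

Invariant factors (smallest first, each dividing the next): x + 5, (x - 4)(x + 5).

Check: the last factor (x - 4)(x + 5) is the minimal polynomial, and the product (x - 4)(x + 5)^2 is the characteristic polynomial.

x + 5, (x - 4)(x + 5)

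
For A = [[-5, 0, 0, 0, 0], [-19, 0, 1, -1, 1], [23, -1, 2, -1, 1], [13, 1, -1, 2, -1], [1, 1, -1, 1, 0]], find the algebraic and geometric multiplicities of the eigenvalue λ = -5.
The characteristic polynomial is (x - 1)^4(x + 5), so the factor x + 5 appears with exponent 1: the algebraic multiplicity is 1.

rank(A + 5I) = 4, so the eigenspace has dimension 5 - 4 = 1: the geometric multiplicity is 1.

algebraic multiplicity 1, geometric multiplicity 1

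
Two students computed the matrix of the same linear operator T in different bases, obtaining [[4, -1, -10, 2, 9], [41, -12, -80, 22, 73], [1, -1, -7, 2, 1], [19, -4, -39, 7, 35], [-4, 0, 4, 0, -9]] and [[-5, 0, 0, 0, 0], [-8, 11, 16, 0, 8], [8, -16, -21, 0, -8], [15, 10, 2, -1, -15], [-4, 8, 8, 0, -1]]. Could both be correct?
Both have characteristic polynomial (x + 1)^2(x + 5)^3, but the minimal polynomial of A is (x + 1)^2(x + 5)^2 while the minimal polynomial of B is (x + 1)^2(x + 5). The minimal polynomial is a similarity invariant, so A and B are not similar.

No.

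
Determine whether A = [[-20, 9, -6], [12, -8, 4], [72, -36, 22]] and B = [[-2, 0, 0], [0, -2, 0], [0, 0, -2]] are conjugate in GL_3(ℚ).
Both have characteristic polynomial (x + 2)^3, but the minimal polynomial of A is (x + 2)^2 while the minimal polynomial of B is x + 2. The minimal polynomial is a similarity invariant, so A and B are not similar.

No.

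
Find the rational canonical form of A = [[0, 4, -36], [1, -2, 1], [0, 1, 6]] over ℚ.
The invariant factors of A (the non-unit diagonal entries of the Smith normal form of xI - A over ℚ[x]) are (x - 5)(x - 3)(x + 4), each dividing the next. The characteristic polynomial is their product, (x - 5)(x - 3)(x + 4).

The rational canonical form is the block-diagonal matrix of companion matrices C(f_i):
R = [[0, 0, -60], [1, 0, 17], [0, 1, 4]].

R = [[0, 0, -60], [1, 0, 17], [0, 1, 4]]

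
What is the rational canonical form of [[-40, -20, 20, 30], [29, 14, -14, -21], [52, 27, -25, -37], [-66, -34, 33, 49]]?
R = [[0, 0, 0, 10], [1, 0, 0, 13], [0, 1, 0, 4], [0, 0, 1, -2]]

The invariant factors of A (the non-unit diagonal entries of the Smith normal form of xI - A over ℚ[x]) are (x + 2)(x^3 - 4x - 5), each dividing the next. The characteristic polynomial is their product, (x + 2)(x^3 - 4x - 5).

The rational canonical form is the block-diagonal matrix of companion matrices C(f_i):
R = [[0, 0, 0, 10], [1, 0, 0, 13], [0, 1, 0, 4], [0, 0, 1, -2]].

Note the characteristic polynomial does not split into linear factors over ℚ, so A has no Jordan form over ℚ; the rational canonical form exists over any field.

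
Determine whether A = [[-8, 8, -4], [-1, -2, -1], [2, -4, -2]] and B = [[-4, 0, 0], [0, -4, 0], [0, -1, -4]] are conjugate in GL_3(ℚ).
Yes.

Two matrices over a field are similar if and only if they have the same invariant factors.

Both A and B have characteristic polynomial (x + 4)^3 and minimal polynomial (x + 4)^2. Computing further, both have invariant factors x + 4, (x + 4)^2. Hence A and B are similar.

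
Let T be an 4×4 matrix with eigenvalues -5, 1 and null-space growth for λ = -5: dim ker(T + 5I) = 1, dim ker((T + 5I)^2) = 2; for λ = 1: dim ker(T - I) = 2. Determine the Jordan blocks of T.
Jordan blocks: (-5, 2), (1, 1), (1, 1)

λ = -5: successive nullity increments [1, 1] count blocks of size ≥ k; block sizes are [2].
λ = 1: successive nullity increments [2] count blocks of size ≥ k; block sizes are [1, 1].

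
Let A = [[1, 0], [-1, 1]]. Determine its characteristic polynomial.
χ_A(x) = (x - 1)^2

xI - A = [[x - 1, 0], [1, x - 1]].

Expanding det(xI - A) along the first row:
det(xI - A) = + (x - 1)·det([[x - 1]]) - (0)·det([[1]]).

Evaluating gives χ_A(x) = x^2 - 2x + 1 = (x - 1)^2.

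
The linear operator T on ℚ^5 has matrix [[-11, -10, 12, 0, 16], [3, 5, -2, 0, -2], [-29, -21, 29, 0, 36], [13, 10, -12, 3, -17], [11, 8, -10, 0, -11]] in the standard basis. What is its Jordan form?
J = [[3, 1, 0, 0, 0], [0, 3, 1, 0, 0], [0, 0, 3, 0, 0], [0, 0, 0, 3, 1], [0, 0, 0, 0, 3]]

The characteristic polynomial is det(xI - A) = (x - 3)^5, so the eigenvalues are 3 (algebraic multiplicity 5).

For λ = 3: rank(A - 3I) = 3, rank((A - 3I)^2) = 1, rank((A - 3I)^3) = 0. The eigenspace has dimension 5 - 3 = 2, so there are 2 Jordan blocks; the rank sequence gives block sizes [3, 2].

Assembling the blocks gives the Jordan form J above.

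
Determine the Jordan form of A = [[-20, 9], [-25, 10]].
The characteristic polynomial is det(xI - A) = (x + 5)^2, so the eigenvalues are -5 (algebraic multiplicity 2).

For λ = -5: rank(A + 5I) = 1, rank((A + 5I)^2) = 0. The eigenspace has dimension 2 - 1 = 1, so there is 1 Jordan block; the rank sequence gives block sizes [2].

Assembling the blocks gives the Jordan form J above.

J = [[-5, 1], [0, -5]]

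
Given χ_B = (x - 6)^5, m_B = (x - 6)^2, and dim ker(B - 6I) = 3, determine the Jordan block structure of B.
Jordan blocks: (6, 2), (6, 2), (6, 1)

λ = 6: algebraic multiplicity 5 (exponent in χ_B), largest block size 2 (exponent in m_B), 3 blocks (geometric multiplicity). These force block sizes [2, 2, 1].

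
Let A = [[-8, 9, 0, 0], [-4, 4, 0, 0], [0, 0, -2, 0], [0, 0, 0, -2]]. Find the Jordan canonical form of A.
J = [[-2, 1, 0, 0], [0, -2, 0, 0], [0, 0, -2, 0], [0, 0, 0, -2]]

The characteristic polynomial is det(xI - A) = (x + 2)^4, so the eigenvalues are -2 (algebraic multiplicity 4).

For λ = -2: rank(A + 2I) = 1, rank((A + 2I)^2) = 0. The eigenspace has dimension 4 - 1 = 3, so there are 3 Jordan blocks; the rank sequence gives block sizes [2, 1, 1].

Assembling the blocks gives the Jordan form J above.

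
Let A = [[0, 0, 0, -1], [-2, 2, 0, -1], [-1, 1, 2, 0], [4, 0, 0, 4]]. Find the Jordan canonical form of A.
J = [[2, 1, 0, 0], [0, 2, 0, 0], [0, 0, 2, 1], [0, 0, 0, 2]]

The characteristic polynomial is det(xI - A) = (x - 2)^4, so the eigenvalues are 2 (algebraic multiplicity 4).

For λ = 2: rank(A - 2I) = 2, rank((A - 2I)^2) = 0. The eigenspace has dimension 4 - 2 = 2, so there are 2 Jordan blocks; the rank sequence gives block sizes [2, 2].

Assembling the blocks gives the Jordan form J above.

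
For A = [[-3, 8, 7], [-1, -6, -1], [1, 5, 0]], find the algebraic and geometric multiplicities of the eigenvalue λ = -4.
The characteristic polynomial is (x + 1)(x + 4)^2, so the factor x + 4 appears with exponent 2: the algebraic multiplicity is 2.

rank(A + 4I) = 2, so the eigenspace has dimension 3 - 2 = 1: the geometric multiplicity is 1.

Since 1 < 2, A is not diagonalizable.

algebraic multiplicity 2, geometric multiplicity 1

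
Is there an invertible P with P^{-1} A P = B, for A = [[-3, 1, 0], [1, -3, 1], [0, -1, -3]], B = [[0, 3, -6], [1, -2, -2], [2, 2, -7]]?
No.

Both have characteristic polynomial (x + 3)^3, but the minimal polynomial of A is (x + 3)^3 while the minimal polynomial of B is (x + 3)^2. The minimal polynomial is a similarity invariant, so A and B are not similar.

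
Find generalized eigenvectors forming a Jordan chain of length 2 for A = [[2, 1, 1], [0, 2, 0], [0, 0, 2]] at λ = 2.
We seek v_1 ∈ ker((A - 2I)^2) \ ker(A - 2I), then set v_{i+1} = (A - 2I) v_i.

One such chain is v_1 = [[0, 1, 0]]^T, v_2 = [[1, 0, 0]]^T. Check: (A - 2I) v_2 = [[0, 0, 0]]^T = 0.

v_1 = [[0, 1, 0]]^T, v_2 = [[1, 0, 0]]^T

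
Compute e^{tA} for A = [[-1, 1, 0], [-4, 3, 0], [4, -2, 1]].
A has Jordan form J = [[1, 1, 0], [0, 1, 0], [0, 0, 1]] with A = PJP^{-1}, so e^{tA} = P e^{tJ} P^{-1}.

For a Jordan block J_k(λ), e^{tJ_k(λ)} = e^{λt} · (I + tN + t^2 N^2/2! + ... + t^{k-1} N^{k-1}/(k-1)!) where N is the nilpotent superdiagonal part.

Assembling the blocks and conjugating back gives the entries of e^{tA} as shown above.

e^{tA} = [[(1 - 2*t)*e^{t}, t*e^{t}, 0], [-4*t*e^{t}, (2*t + 1)*e^{t}, 0], [4*t*e^{t}, -2*t*e^{t}, e^{t}]]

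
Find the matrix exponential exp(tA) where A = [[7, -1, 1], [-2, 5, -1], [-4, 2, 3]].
A has Jordan form J = [[5, 1, 0], [0, 5, 1], [0, 0, 5]] with A = PJP^{-1}, so e^{tA} = P e^{tJ} P^{-1}.

For a Jordan block J_k(λ), e^{tJ_k(λ)} = e^{λt} · (I + tN + t^2 N^2/2! + ... + t^{k-1} N^{k-1}/(k-1)!) where N is the nilpotent superdiagonal part.

Assembling the blocks and conjugating back gives the entries of e^{tA} as shown above.

e^{tA} = [[(t^2 + 2*t + 1)*e^{5*t}, -t*e^{5*t}, t*(t + 2)*e^{5*t}/2], [-2*t*e^{5*t}, e^{5*t}, -t*e^{5*t}], [2*t*(-t - 2)*e^{5*t}, 2*t*e^{5*t}, (-t^2 - 2*t + 1)*e^{5*t}]]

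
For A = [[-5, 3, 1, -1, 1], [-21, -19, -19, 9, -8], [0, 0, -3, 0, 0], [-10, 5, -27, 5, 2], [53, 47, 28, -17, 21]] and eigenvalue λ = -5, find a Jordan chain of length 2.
We seek v_1 ∈ ker((A + 5I)^2) \ ker(A + 5I), then set v_{i+1} = (A + 5I) v_i.

One such chain is v_1 = [[0, 1, 0, 0, -2]]^T, v_2 = [[1, 2, 0, 1, -5]]^T. Check: (A + 5I) v_2 = [[0, 0, 0, 0, 0]]^T = 0.

v_1 = [[0, 1, 0, 0, -2]]^T, v_2 = [[1, 2, 0, 1, -5]]^T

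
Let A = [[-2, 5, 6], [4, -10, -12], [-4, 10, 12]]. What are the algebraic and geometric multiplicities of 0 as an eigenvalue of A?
algebraic multiplicity 3, geometric multiplicity 2

The characteristic polynomial is x^3, so the factor x appears with exponent 3: the algebraic multiplicity is 3.

rank(A) = 1, so the eigenspace has dimension 3 - 1 = 2: the geometric multiplicity is 2.

Since 2 < 3, A is not diagonalizable.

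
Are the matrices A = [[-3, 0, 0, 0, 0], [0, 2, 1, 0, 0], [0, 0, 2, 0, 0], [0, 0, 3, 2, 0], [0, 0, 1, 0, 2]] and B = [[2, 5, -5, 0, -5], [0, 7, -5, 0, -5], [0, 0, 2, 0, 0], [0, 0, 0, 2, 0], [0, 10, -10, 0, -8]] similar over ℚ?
Both have characteristic polynomial (x - 2)^4(x + 3), but the minimal polynomial of A is (x - 2)^2(x + 3) while the minimal polynomial of B is (x - 2)(x + 3). The minimal polynomial is a similarity invariant, so A and B are not similar.

No.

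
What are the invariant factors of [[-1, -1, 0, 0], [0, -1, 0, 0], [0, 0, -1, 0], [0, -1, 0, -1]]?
The Jordan structure of A has elementary divisors (x + 1)^2, (x + 1), (x + 1). Arranging the block sizes at each eigenvalue in decreasing order and taking row products gives the invariant factors.

Invariant factors (smallest first, each dividing the next): x + 1, x + 1, (x + 1)^2.

Check: the last factor (x + 1)^2 is the minimal polynomial, and the product (x + 1)^4 is the characteristic polynomial.

x + 1, x + 1, (x + 1)^2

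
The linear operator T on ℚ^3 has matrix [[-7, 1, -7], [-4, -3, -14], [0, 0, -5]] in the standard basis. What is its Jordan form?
J = [[-5, 1, 0], [0, -5, 0], [0, 0, -5]]

The characteristic polynomial is det(xI - A) = (x + 5)^3, so the eigenvalues are -5 (algebraic multiplicity 3).

For λ = -5: rank(A + 5I) = 1, rank((A + 5I)^2) = 0. The eigenspace has dimension 3 - 1 = 2, so there are 2 Jordan blocks; the rank sequence gives block sizes [2, 1].

Assembling the blocks gives the Jordan form J above.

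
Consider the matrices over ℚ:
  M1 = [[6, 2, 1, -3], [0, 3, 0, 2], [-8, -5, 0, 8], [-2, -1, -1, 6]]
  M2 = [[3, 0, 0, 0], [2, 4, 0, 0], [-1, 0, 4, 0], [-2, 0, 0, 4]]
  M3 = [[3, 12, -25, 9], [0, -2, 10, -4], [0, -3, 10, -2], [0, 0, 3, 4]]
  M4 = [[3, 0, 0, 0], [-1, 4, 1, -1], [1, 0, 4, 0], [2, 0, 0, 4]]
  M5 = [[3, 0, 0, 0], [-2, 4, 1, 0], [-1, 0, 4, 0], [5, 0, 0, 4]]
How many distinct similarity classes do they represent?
Characteristic polynomials: χ_{M1} = (x - 4)^3(x - 3), χ_{M2} = (x - 4)^3(x - 3), χ_{M3} = (x - 4)^3(x - 3), χ_{M4} = (x - 4)^3(x - 3), χ_{M5} = (x - 4)^3(x - 3).

{M1, M3}: invariant factors (x - 4)^3(x - 3).

{M2}: invariant factors x - 4, x - 4, (x - 4)(x - 3).

{M4, M5}: invariant factors x - 4, (x - 4)^2(x - 3).

Matrices are similar if and only if their invariant-factor lists agree; the partition into similarity classes is {M1, M3}, {M2}, {M4, M5}.

3 classes: {M1, M3}, {M2}, {M4, M5}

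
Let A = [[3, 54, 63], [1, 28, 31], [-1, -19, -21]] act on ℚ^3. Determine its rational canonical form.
The invariant factors of A (the non-unit diagonal entries of the Smith normal form of xI - A over ℚ[x]) are (x - 5)(x - 3)(x - 2), each dividing the next. The characteristic polynomial is their product, (x - 5)(x - 3)(x - 2).

The rational canonical form is the block-diagonal matrix of companion matrices C(f_i):
R = [[0, 0, 30], [1, 0, -31], [0, 1, 10]].

R = [[0, 0, 30], [1, 0, -31], [0, 1, 10]]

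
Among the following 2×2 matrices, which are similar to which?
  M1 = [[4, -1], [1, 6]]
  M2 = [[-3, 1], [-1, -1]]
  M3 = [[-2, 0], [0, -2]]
3 classes: {M1}, {M2}, {M3}

Characteristic polynomials: χ_{M1} = (x - 5)^2, χ_{M2} = (x + 2)^2, χ_{M3} = (x + 2)^2.

{M1}: invariant factors (x - 5)^2.

{M2}: invariant factors (x + 2)^2.

{M3}: invariant factors x + 2, x + 2.

Matrices are similar if and only if their invariant-factor lists agree; the partition into similarity classes is {M1}, {M2}, {M3}.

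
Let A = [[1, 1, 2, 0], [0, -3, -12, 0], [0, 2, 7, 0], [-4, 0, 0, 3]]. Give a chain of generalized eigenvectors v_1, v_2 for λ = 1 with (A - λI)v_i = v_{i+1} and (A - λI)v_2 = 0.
v_1 = [[0, 3, -1, 1]]^T, v_2 = [[1, 0, 0, 2]]^T

We seek v_1 ∈ ker((A - I)^2) \ ker(A - I), then set v_{i+1} = (A - I) v_i.

One such chain is v_1 = [[0, 3, -1, 1]]^T, v_2 = [[1, 0, 0, 2]]^T. Check: (A - I) v_2 = [[0, 0, 0, 0]]^T = 0.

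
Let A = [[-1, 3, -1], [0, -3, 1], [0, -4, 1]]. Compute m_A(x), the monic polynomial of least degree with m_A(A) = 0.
m_A(x) = (x + 1)^3

The characteristic polynomial factors as (x + 1)^3. The minimal polynomial is ∏(x - λ)^{k_λ} where k_λ is the size of the largest Jordan block at λ.

For λ = -1: rank(A + I) = 2, and the largest Jordan block has size 3 (the smallest k with rank((A + I)^k) = rank((A + I)^(k+1))).

So m_A(x) = (x + 1)^3.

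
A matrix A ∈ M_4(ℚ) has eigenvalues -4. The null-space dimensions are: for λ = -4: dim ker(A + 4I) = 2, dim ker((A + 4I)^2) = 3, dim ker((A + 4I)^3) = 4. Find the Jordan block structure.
Jordan blocks: (-4, 3), (-4, 1)

λ = -4: successive nullity increments [2, 1, 1] count blocks of size ≥ k; block sizes are [3, 1].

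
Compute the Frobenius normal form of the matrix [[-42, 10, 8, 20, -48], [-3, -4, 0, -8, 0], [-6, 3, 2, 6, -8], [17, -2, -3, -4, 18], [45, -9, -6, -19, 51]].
R = [[0, 0, 0, 0, 8], [1, 0, 0, 0, -4], [0, 1, 0, 0, -8], [0, 0, 1, 0, 2], [0, 0, 0, 1, 3]]

The invariant factors of A (the non-unit diagonal entries of the Smith normal form of xI - A over ℚ[x]) are (x - 2)(x - 1)(x^3 - 4x - 4), each dividing the next. The characteristic polynomial is their product, (x - 2)(x - 1)(x^3 - 4x - 4).

The rational canonical form is the block-diagonal matrix of companion matrices C(f_i):
R = [[0, 0, 0, 0, 8], [1, 0, 0, 0, -4], [0, 1, 0, 0, -8], [0, 0, 1, 0, 2], [0, 0, 0, 1, 3]].

Note the characteristic polynomial does not split into linear factors over ℚ, so A has no Jordan form over ℚ; the rational canonical form exists over any field.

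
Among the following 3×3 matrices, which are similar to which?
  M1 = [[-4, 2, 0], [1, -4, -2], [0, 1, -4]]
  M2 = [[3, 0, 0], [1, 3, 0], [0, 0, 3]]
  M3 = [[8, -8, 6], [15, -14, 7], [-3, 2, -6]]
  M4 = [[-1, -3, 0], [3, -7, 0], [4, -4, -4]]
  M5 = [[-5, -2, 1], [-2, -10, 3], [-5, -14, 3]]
Characteristic polynomials: χ_{M1} = (x + 4)^3, χ_{M2} = (x - 3)^3, χ_{M3} = (x + 4)^3, χ_{M4} = (x + 4)^3, χ_{M5} = (x + 4)^3.

{M1, M3, M5}: invariant factors (x + 4)^3.

{M2}: invariant factors x - 3, (x - 3)^2.

{M4}: invariant factors x + 4, (x + 4)^2.

Matrices are similar if and only if their invariant-factor lists agree; the partition into similarity classes is {M1, M3, M5}, {M2}, {M4}.

3 classes: {M1, M3, M5}, {M2}, {M4}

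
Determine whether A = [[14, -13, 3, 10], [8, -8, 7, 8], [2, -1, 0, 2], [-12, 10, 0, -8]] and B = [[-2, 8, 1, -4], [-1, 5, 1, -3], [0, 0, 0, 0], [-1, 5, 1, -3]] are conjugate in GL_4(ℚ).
trace(A) = -2 but trace(B) = 0. The trace is a similarity invariant, so A and B are not similar.

No.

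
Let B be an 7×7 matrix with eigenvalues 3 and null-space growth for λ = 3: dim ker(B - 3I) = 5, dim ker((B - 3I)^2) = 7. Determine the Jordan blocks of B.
Jordan blocks: (3, 2), (3, 2), (3, 1), (3, 1), (3, 1)

λ = 3: successive nullity increments [5, 2] count blocks of size ≥ k; block sizes are [2, 2, 1, 1, 1].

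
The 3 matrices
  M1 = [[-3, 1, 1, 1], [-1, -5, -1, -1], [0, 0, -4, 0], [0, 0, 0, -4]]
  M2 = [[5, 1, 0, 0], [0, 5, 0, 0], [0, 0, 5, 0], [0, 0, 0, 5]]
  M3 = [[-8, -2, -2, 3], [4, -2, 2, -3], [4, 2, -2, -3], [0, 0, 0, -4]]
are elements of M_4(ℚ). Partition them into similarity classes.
2 classes: {M1, M3}, {M2}

Characteristic polynomials: χ_{M1} = (x + 4)^4, χ_{M2} = (x - 5)^4, χ_{M3} = (x + 4)^4.

{M1, M3}: invariant factors x + 4, x + 4, (x + 4)^2.

{M2}: invariant factors x - 5, x - 5, (x - 5)^2.

Matrices are similar if and only if their invariant-factor lists agree; the partition into similarity classes is {M1, M3}, {M2}.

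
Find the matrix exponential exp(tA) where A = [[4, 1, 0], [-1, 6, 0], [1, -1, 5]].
e^{tA} = [[(1 - t)*e^{5*t}, t*e^{5*t}, 0], [-t*e^{5*t}, (t + 1)*e^{5*t}, 0], [t*e^{5*t}, -t*e^{5*t}, e^{5*t}]]

A has Jordan form J = [[5, 1, 0], [0, 5, 0], [0, 0, 5]] with A = PJP^{-1}, so e^{tA} = P e^{tJ} P^{-1}.

For a Jordan block J_k(λ), e^{tJ_k(λ)} = e^{λt} · (I + tN + t^2 N^2/2! + ... + t^{k-1} N^{k-1}/(k-1)!) where N is the nilpotent superdiagonal part.

Assembling the blocks and conjugating back gives the entries of e^{tA} as shown above.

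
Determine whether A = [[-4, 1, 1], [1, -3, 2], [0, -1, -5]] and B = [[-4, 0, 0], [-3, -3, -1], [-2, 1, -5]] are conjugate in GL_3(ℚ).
Two matrices over a field are similar if and only if they have the same invariant factors.

Both A and B have characteristic polynomial (x + 4)^3 and minimal polynomial (x + 4)^3. Computing further, both have invariant factors (x + 4)^3. Hence A and B are similar.

Yes.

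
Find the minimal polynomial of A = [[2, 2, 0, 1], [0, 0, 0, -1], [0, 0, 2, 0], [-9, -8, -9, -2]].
m_A(x) = (x - 2)(x + 1)^2

The characteristic polynomial factors as (x - 2)^2(x + 1)^2. The minimal polynomial is ∏(x - λ)^{k_λ} where k_λ is the size of the largest Jordan block at λ.

For λ = -1: rank(A + I) = 3, and the largest Jordan block has size 2 (the smallest k with rank((A + I)^k) = rank((A + I)^(k+1))).
For λ = 2: rank(A - 2I) = 2, and the largest Jordan block has size 1 (the smallest k with rank((A - 2I)^k) = rank((A - 2I)^(k+1))).

So m_A(x) = (x - 2)(x + 1)^2.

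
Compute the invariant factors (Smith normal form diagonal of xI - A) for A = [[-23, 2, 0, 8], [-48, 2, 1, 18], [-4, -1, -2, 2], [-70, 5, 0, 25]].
The Jordan structure of A has elementary divisors (x + 1)^3, (x - 5). Arranging the block sizes at each eigenvalue in decreasing order and taking row products gives the invariant factors.

Invariant factors (smallest first, each dividing the next): (x - 5)(x + 1)^3.

Check: the last factor (x - 5)(x + 1)^3 is the minimal polynomial, and the product (x - 5)(x + 1)^3 is the characteristic polynomial.

(x - 5)(x + 1)^3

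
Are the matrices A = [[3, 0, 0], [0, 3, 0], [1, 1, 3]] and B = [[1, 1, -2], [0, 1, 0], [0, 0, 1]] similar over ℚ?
trace(A) = 9 but trace(B) = 3. The trace is a similarity invariant, so A and B are not similar.

No.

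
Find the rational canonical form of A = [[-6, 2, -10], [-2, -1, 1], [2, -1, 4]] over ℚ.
The invariant factors of A (the non-unit diagonal entries of the Smith normal form of xI - A over ℚ[x]) are (x + 2)(x^2 + x + 1), each dividing the next. The characteristic polynomial is their product, (x + 2)(x^2 + x + 1).

The rational canonical form is the block-diagonal matrix of companion matrices C(f_i):
R = [[0, 0, -2], [1, 0, -3], [0, 1, -3]].

Note the characteristic polynomial does not split into linear factors over ℚ, so A has no Jordan form over ℚ; the rational canonical form exists over any field.

R = [[0, 0, -2], [1, 0, -3], [0, 1, -3]]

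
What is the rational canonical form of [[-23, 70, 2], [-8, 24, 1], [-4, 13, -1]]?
R = [[0, 0, -5], [1, 0, -2], [0, 1, 0]]

The invariant factors of A (the non-unit diagonal entries of the Smith normal form of xI - A over ℚ[x]) are x^3 + 2x + 5, each dividing the next. The characteristic polynomial is their product, x^3 + 2x + 5.

The rational canonical form is the block-diagonal matrix of companion matrices C(f_i):
R = [[0, 0, -5], [1, 0, -2], [0, 1, 0]].

Note the characteristic polynomial does not split into linear factors over ℚ, so A has no Jordan form over ℚ; the rational canonical form exists over any field.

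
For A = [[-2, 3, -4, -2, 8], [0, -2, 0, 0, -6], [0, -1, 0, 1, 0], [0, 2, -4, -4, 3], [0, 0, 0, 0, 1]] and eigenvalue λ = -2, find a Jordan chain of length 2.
We seek v_1 ∈ ker((A + 2I)^2) \ ker(A + 2I), then set v_{i+1} = (A + 2I) v_i.

One such chain is v_1 = [[0, 1, 3, -5, 0]]^T, v_2 = [[1, 0, 0, 0, 0]]^T. Check: (A + 2I) v_2 = [[0, 0, 0, 0, 0]]^T = 0.

v_1 = [[0, 1, 3, -5, 0]]^T, v_2 = [[1, 0, 0, 0, 0]]^T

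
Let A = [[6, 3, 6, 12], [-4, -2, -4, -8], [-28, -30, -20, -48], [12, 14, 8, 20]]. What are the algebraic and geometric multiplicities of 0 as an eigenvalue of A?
The characteristic polynomial is x^3(x - 4), so the factor x appears with exponent 3: the algebraic multiplicity is 3.

rank(A) = 2, so the eigenspace has dimension 4 - 2 = 2: the geometric multiplicity is 2.

Since 2 < 3, A is not diagonalizable.

algebraic multiplicity 3, geometric multiplicity 2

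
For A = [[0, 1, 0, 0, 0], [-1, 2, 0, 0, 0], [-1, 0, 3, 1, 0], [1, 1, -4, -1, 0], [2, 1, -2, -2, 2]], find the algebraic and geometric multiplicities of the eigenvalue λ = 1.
algebraic multiplicity 4, geometric multiplicity 2

The characteristic polynomial is (x - 2)(x - 1)^4, so the factor x - 1 appears with exponent 4: the algebraic multiplicity is 4.

rank(A - I) = 3, so the eigenspace has dimension 5 - 3 = 2: the geometric multiplicity is 2.

Since 2 < 4, A is not diagonalizable.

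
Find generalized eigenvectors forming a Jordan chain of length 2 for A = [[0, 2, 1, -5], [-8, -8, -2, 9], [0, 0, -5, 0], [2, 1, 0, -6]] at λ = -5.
v_1 = [[1, -1, 0, 0]]^T, v_2 = [[3, -5, 0, 1]]^T

We seek v_1 ∈ ker((A + 5I)^2) \ ker(A + 5I), then set v_{i+1} = (A + 5I) v_i.

One such chain is v_1 = [[1, -1, 0, 0]]^T, v_2 = [[3, -5, 0, 1]]^T. Check: (A + 5I) v_2 = [[0, 0, 0, 0]]^T = 0.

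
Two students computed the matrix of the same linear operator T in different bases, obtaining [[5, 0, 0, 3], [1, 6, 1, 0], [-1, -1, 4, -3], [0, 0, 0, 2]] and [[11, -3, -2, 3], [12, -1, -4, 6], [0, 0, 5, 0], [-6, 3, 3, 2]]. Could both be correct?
Yes.

Two matrices over a field are similar if and only if they have the same invariant factors.

Both A and B have characteristic polynomial (x - 5)^3(x - 2) and minimal polynomial (x - 5)^2(x - 2). Computing further, both have invariant factors x - 5, (x - 5)^2(x - 2). Hence A and B are similar.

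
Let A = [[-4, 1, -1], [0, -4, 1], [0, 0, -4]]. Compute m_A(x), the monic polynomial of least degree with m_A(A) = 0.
The characteristic polynomial factors as (x + 4)^3. The minimal polynomial is ∏(x - λ)^{k_λ} where k_λ is the size of the largest Jordan block at λ.

For λ = -4: rank(A + 4I) = 2, and the largest Jordan block has size 3 (the smallest k with rank((A + 4I)^k) = rank((A + 4I)^(k+1))).

So m_A(x) = (x + 4)^3.

m_A(x) = (x + 4)^3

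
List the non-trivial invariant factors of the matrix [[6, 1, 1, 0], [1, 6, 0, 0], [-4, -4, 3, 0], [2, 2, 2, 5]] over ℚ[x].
The Jordan structure of A has elementary divisors (x - 5)^3, (x - 5). Arranging the block sizes at each eigenvalue in decreasing order and taking row products gives the invariant factors.

Invariant factors (smallest first, each dividing the next): x - 5, (x - 5)^3.

Check: the last factor (x - 5)^3 is the minimal polynomial, and the product (x - 5)^4 is the characteristic polynomial.

x - 5, (x - 5)^3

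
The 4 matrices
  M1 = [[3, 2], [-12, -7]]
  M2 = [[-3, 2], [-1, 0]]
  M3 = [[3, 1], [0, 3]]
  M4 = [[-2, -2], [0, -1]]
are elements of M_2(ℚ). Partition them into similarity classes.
Characteristic polynomials: χ_{M1} = (x + 1)(x + 3), χ_{M2} = (x + 1)(x + 2), χ_{M3} = (x - 3)^2, χ_{M4} = (x + 1)(x + 2).

{M1}: invariant factors (x + 1)(x + 3).

{M2, M4}: invariant factors (x + 1)(x + 2).

{M3}: invariant factors (x - 3)^2.

Matrices are similar if and only if their invariant-factor lists agree; the partition into similarity classes is {M1}, {M2, M4}, {M3}.

3 classes: {M1}, {M2, M4}, {M3}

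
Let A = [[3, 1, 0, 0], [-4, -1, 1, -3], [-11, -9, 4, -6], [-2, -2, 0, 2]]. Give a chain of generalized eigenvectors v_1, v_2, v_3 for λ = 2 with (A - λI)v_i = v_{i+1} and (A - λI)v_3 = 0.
v_1 = [[-1, 1, 12, 4]]^T, v_2 = [[0, 1, 2, 0]]^T, v_3 = [[1, -1, -5, -2]]^T

We seek v_1 ∈ ker((A - 2I)^3) \ ker((A - 2I)^2), then set v_{i+1} = (A - 2I) v_i.

One such chain is v_1 = [[-1, 1, 12, 4]]^T, v_2 = [[0, 1, 2, 0]]^T, v_3 = [[1, -1, -5, -2]]^T. Check: (A - 2I) v_3 = [[0, 0, 0, 0]]^T = 0.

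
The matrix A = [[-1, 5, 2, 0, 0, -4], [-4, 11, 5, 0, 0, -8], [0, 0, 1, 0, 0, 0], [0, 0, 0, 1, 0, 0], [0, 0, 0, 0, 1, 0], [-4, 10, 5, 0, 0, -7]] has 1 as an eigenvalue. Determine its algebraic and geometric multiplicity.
algebraic multiplicity 6, geometric multiplicity 4

The characteristic polynomial is (x - 1)^6, so the factor x - 1 appears with exponent 6: the algebraic multiplicity is 6.

rank(A - I) = 2, so the eigenspace has dimension 6 - 2 = 4: the geometric multiplicity is 4.

Since 4 < 6, A is not diagonalizable.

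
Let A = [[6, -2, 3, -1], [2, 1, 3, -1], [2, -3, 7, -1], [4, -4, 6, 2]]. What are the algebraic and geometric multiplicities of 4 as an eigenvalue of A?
algebraic multiplicity 4, geometric multiplicity 2

The characteristic polynomial is (x - 4)^4, so the factor x - 4 appears with exponent 4: the algebraic multiplicity is 4.

rank(A - 4I) = 2, so the eigenspace has dimension 4 - 2 = 2: the geometric multiplicity is 2.

Since 2 < 4, A is not diagonalizable.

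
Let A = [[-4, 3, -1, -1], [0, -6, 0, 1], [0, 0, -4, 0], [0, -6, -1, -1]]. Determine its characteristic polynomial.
xI - A = [[x + 4, -3, 1, 1], [0, x + 6, 0, -1], [0, 0, x + 4, 0], [0, 6, 1, x + 1]].

Expanding det(xI - A) along the first row:
det(xI - A) = + (x + 4)·det([[x + 6, 0, -1], [0, x + 4, 0], [6, 1, x + 1]]) - (-3)·det([[0, 0, -1], [0, x + 4, 0], [0, 1, x + 1]]) + (1)·det([[0, x + 6, -1], [0, 0, 0], [0, 6, x + 1]]) - (1)·det([[0, x + 6, 0], [0, 0, x + 4], [0, 6, 1]]).

Evaluating gives χ_A(x) = x^4 + 15x^3 + 84x^2 + 208x + 192 = (x + 3)(x + 4)^3.

χ_A(x) = (x + 3)(x + 4)^3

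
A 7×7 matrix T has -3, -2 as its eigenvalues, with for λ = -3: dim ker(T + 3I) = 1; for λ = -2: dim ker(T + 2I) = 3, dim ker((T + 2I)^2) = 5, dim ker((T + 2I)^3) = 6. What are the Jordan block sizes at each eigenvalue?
λ = -3: successive nullity increments [1] count blocks of size ≥ k; block sizes are [1].
λ = -2: successive nullity increments [3, 2, 1] count blocks of size ≥ k; block sizes are [3, 2, 1].

Jordan blocks: (-3, 1), (-2, 3), (-2, 2), (-2, 1)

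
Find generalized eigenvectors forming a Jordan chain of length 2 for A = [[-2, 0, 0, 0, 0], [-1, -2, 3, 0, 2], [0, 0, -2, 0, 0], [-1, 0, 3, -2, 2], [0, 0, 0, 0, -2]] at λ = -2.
v_1 = [[1, 1, 0, 0, 0]]^T, v_2 = [[0, -1, 0, -1, 0]]^T

We seek v_1 ∈ ker((A + 2I)^2) \ ker(A + 2I), then set v_{i+1} = (A + 2I) v_i.

One such chain is v_1 = [[1, 1, 0, 0, 0]]^T, v_2 = [[0, -1, 0, -1, 0]]^T. Check: (A + 2I) v_2 = [[0, 0, 0, 0, 0]]^T = 0.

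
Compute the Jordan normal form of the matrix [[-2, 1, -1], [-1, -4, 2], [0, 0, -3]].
The characteristic polynomial is det(xI - A) = (x + 3)^3, so the eigenvalues are -3 (algebraic multiplicity 3).

For λ = -3: rank(A + 3I) = 2, rank((A + 3I)^2) = 1, rank((A + 3I)^3) = 0. The eigenspace has dimension 3 - 2 = 1, so there is 1 Jordan block; the rank sequence gives block sizes [3].

Assembling the blocks gives the Jordan form J above.

J = [[-3, 1, 0], [0, -3, 1], [0, 0, -3]]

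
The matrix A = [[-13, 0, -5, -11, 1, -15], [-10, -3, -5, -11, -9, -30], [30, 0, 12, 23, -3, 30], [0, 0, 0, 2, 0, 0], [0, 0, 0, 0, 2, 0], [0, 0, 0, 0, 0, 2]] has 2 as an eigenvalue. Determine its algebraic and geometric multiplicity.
algebraic multiplicity 4, geometric multiplicity 3

The characteristic polynomial is (x - 2)^4(x + 3)^2, so the factor x - 2 appears with exponent 4: the algebraic multiplicity is 4.

rank(A - 2I) = 3, so the eigenspace has dimension 6 - 3 = 3: the geometric multiplicity is 3.

Since 3 < 4, A is not diagonalizable.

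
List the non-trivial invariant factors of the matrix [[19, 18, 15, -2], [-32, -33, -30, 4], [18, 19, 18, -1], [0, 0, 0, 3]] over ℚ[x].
The Jordan structure of A has elementary divisors (x + 2), (x - 3)^2, (x - 3). Arranging the block sizes at each eigenvalue in decreasing order and taking row products gives the invariant factors.

Invariant factors (smallest first, each dividing the next): x - 3, (x - 3)^2(x + 2).

Check: the last factor (x - 3)^2(x + 2) is the minimal polynomial, and the product (x - 3)^3(x + 2) is the characteristic polynomial.

x - 3, (x - 3)^2(x + 2)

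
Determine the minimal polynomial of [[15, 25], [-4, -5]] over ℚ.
m_A(x) = (x - 5)^2

The characteristic polynomial factors as (x - 5)^2. The minimal polynomial is ∏(x - λ)^{k_λ} where k_λ is the size of the largest Jordan block at λ.

For λ = 5: rank(A - 5I) = 1, and the largest Jordan block has size 2 (the smallest k with rank((A - 5I)^k) = rank((A - 5I)^(k+1))).

So m_A(x) = (x - 5)^2.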